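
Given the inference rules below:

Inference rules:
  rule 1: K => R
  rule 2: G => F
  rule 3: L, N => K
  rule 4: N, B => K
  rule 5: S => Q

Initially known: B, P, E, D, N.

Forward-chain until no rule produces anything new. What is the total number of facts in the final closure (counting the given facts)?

[1] rule 4 [N, B => K]. ⇒ new: K.
[2] rule 1 [K => R]. ⇒ new: R.
Closure: {B, D, E, K, N, P, R} — 7 facts.

7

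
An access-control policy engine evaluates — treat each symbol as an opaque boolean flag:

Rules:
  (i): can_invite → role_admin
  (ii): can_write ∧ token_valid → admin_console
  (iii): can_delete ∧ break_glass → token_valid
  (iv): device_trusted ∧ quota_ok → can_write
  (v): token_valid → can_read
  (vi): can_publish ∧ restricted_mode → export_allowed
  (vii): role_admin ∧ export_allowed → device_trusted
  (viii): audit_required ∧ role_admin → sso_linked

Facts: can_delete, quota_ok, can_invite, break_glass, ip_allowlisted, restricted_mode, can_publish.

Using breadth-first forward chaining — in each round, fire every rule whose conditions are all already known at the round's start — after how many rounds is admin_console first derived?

4

Round 1 fires (i), (iii), (vi), giving role_admin, token_valid, export_allowed.
Round 2 fires (v), (vii), giving can_read, device_trusted.
Round 3 fires (iv), giving can_write.
Round 4 fires (ii), giving admin_console.
admin_console first appears in round 4.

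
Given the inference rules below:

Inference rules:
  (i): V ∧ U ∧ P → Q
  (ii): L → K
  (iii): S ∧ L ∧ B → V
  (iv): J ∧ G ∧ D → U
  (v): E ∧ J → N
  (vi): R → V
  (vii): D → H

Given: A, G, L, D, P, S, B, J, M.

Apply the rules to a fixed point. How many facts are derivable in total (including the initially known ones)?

14

Round 1 fires (ii), (iii), (iv), (vii), giving K, V, U, H.
Round 2 fires (i), giving Q.
Closure: {A, B, D, G, H, J, K, L, M, P, Q, S, U, V} — 14 facts.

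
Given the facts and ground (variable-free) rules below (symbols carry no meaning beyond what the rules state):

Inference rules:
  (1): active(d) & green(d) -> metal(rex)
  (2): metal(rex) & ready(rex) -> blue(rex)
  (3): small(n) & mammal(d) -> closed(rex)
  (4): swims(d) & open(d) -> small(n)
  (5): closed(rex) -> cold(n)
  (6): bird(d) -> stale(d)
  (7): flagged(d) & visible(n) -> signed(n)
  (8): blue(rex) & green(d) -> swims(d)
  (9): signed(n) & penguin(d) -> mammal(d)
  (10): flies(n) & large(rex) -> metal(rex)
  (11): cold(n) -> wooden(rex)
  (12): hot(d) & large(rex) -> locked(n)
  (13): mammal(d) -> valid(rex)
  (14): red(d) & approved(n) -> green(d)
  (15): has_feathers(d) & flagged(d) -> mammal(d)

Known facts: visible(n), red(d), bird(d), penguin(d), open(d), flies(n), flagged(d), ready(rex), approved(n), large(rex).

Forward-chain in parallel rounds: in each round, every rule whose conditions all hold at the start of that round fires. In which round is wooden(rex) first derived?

Round 1 — (6), (7), (10), (14), derive stale(d), signed(n), metal(rex), green(d).
Round 2 — (2), (9), derive blue(rex), mammal(d).
Round 3 — (8), (13), derive swims(d), valid(rex).
Round 4 — (4), derive small(n).
Round 5 — (3), derive closed(rex).
Round 6 — (5), derive cold(n).
Round 7 — (11), derive wooden(rex).
wooden(rex) first appears in round 7.

7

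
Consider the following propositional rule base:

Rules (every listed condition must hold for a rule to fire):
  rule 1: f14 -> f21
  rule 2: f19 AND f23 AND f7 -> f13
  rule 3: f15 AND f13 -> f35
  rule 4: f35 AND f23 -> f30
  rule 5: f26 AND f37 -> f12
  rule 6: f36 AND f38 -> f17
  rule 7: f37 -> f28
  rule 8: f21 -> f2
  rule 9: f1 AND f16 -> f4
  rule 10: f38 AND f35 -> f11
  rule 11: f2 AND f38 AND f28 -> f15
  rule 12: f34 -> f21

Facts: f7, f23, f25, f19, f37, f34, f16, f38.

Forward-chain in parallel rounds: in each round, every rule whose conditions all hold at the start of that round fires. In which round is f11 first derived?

Round 1 fires rule 2, rule 7, rule 12, giving f13, f28, f21.
Round 2 fires rule 8, giving f2.
Round 3 fires rule 11, giving f15.
Round 4 fires rule 3, giving f35.
Round 5 fires rule 4, rule 10, giving f30, f11.
f11 first appears in round 5.

5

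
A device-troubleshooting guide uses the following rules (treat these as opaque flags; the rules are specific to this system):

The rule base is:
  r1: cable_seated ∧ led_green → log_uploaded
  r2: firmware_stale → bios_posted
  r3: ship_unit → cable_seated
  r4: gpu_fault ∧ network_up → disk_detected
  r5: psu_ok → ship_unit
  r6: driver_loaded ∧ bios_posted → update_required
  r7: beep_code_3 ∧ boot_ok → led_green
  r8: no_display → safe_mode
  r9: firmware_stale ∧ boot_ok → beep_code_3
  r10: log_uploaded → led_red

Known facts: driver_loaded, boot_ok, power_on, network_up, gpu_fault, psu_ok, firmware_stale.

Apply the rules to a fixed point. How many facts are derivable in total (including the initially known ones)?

Round 1: r2 [firmware_stale → bios_posted]; r4 [gpu_fault ∧ network_up → disk_detected]; r5 [psu_ok → ship_unit]; r9 [firmware_stale ∧ boot_ok → beep_code_3]. New: bios_posted, disk_detected, ship_unit, beep_code_3.
Round 2: r3 [ship_unit → cable_seated]; r6 [driver_loaded ∧ bios_posted → update_required]; r7 [beep_code_3 ∧ boot_ok → led_green]. New: cable_seated, update_required, led_green.
Round 3: r1 [cable_seated ∧ led_green → log_uploaded]. New: log_uploaded.
Round 4: r10 [log_uploaded → led_red]. New: led_red.
Closure: {beep_code_3, bios_posted, boot_ok, cable_seated, disk_detected, driver_loaded, firmware_stale, gpu_fault, led_green, led_red, log_uploaded, network_up, power_on, psu_ok, ship_unit, update_required} — 16 facts.

16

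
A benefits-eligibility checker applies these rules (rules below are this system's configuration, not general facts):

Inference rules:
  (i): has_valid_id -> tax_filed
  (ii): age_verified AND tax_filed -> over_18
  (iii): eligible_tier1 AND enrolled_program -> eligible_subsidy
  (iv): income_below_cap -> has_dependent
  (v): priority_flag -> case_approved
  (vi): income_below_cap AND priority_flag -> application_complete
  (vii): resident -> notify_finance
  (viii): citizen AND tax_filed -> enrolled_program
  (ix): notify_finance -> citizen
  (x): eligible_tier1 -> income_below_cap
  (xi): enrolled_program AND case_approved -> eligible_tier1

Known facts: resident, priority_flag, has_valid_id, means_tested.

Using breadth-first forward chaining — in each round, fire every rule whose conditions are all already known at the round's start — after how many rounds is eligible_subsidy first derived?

5

[1] (i) [has_valid_id -> tax_filed]; (v) [priority_flag -> case_approved]; (vii) [resident -> notify_finance]. ⇒ new: tax_filed, case_approved, notify_finance.
[2] (ix) [notify_finance -> citizen]. ⇒ new: citizen.
[3] (viii) [citizen AND tax_filed -> enrolled_program]. ⇒ new: enrolled_program.
[4] (xi) [enrolled_program AND case_approved -> eligible_tier1]. ⇒ new: eligible_tier1.
[5] (iii) [eligible_tier1 AND enrolled_program -> eligible_subsidy]; (x) [eligible_tier1 -> income_below_cap]. ⇒ new: eligible_subsidy, income_below_cap.
eligible_subsidy first appears in round 5.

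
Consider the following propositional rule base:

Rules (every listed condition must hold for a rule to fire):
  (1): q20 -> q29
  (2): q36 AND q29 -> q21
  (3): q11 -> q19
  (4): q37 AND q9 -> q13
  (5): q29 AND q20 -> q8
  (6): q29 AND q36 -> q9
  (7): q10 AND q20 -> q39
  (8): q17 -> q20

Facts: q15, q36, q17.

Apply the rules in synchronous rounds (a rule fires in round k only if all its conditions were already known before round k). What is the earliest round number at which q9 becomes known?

3

[1] (8) [q17 -> q20]. ⇒ new: q20.
[2] (1) [q20 -> q29]. ⇒ new: q29.
[3] (2) [q36 AND q29 -> q21]; (5) [q29 AND q20 -> q8]; (6) [q29 AND q36 -> q9]. ⇒ new: q21, q8, q9.
q9 first appears in round 3.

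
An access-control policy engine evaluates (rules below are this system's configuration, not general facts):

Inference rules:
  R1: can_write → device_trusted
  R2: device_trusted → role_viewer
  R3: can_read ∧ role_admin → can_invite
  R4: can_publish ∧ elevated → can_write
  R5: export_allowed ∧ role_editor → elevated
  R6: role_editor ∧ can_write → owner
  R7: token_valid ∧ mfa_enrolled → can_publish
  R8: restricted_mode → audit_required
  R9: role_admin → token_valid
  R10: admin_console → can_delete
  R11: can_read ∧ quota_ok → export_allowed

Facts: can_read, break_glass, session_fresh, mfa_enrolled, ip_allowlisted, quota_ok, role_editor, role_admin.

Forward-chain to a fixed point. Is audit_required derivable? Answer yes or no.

Round 1 fires R3, R9, R11, giving can_invite, token_valid, export_allowed.
Round 2 fires R5, R7, giving elevated, can_publish.
Round 3 fires R4, giving can_write.
Round 4 fires R1, R6, giving device_trusted, owner.
Round 5 fires R2, giving role_viewer.
Fixed point reached. audit_required is concluded only by R8; R8 needs restricted_mode (never derived).

no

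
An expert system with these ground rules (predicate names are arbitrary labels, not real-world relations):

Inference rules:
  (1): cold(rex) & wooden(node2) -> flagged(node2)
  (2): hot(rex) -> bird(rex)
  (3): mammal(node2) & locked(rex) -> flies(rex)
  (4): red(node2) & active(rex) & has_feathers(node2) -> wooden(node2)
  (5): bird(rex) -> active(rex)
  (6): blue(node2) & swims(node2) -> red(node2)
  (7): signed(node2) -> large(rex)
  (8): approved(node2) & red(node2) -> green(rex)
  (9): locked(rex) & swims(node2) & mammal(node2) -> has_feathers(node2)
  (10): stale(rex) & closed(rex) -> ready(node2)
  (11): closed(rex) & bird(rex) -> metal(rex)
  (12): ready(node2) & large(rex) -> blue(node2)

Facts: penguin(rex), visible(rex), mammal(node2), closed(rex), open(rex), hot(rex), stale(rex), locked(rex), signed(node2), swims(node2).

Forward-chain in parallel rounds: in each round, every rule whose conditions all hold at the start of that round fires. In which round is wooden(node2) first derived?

Round 1 — (2), (3), (7), (9), (10), derive bird(rex), flies(rex), large(rex), has_feathers(node2), ready(node2).
Round 2 — (5), (11), (12), derive active(rex), metal(rex), blue(node2).
Round 3 — (6), derive red(node2).
Round 4 — (4), derive wooden(node2).
wooden(node2) first appears in round 4.

4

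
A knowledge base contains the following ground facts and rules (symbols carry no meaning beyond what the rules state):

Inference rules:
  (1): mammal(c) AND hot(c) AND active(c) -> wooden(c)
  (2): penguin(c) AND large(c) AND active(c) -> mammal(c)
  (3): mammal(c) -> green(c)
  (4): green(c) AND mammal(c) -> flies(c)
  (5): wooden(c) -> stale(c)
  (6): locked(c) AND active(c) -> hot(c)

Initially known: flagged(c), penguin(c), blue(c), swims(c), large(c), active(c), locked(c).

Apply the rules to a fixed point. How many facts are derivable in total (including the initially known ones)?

13

Round 1: (2) [penguin(c) AND large(c) AND active(c) -> mammal(c)]; (6) [locked(c) AND active(c) -> hot(c)]. New: mammal(c), hot(c).
Round 2: (1) [mammal(c) AND hot(c) AND active(c) -> wooden(c)]; (3) [mammal(c) -> green(c)]. New: wooden(c), green(c).
Round 3: (4) [green(c) AND mammal(c) -> flies(c)]; (5) [wooden(c) -> stale(c)]. New: flies(c), stale(c).
Closure: {active(c), blue(c), flagged(c), flies(c), green(c), hot(c), large(c), locked(c), mammal(c), penguin(c), stale(c), swims(c), wooden(c)} — 13 facts.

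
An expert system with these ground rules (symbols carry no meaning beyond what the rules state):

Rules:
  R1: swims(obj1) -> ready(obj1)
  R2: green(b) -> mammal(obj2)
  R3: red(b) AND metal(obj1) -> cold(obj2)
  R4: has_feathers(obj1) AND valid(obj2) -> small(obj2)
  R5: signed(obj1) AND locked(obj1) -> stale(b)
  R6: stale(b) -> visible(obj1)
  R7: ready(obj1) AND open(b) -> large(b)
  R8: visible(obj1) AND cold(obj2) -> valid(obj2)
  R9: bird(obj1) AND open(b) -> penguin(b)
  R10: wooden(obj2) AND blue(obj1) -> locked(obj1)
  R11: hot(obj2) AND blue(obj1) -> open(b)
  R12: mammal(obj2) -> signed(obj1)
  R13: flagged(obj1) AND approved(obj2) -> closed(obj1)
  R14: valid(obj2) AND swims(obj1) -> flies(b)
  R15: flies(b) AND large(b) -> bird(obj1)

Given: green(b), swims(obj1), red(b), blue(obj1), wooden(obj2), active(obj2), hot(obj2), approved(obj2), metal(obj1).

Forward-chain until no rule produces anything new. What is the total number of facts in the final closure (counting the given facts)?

22

[1] R1 [swims(obj1) -> ready(obj1)]; R2 [green(b) -> mammal(obj2)]; R3 [red(b) AND metal(obj1) -> cold(obj2)]; R10 [wooden(obj2) AND blue(obj1) -> locked(obj1)]; R11 [hot(obj2) AND blue(obj1) -> open(b)]. ⇒ new: ready(obj1), mammal(obj2), cold(obj2), locked(obj1), open(b).
[2] R7 [ready(obj1) AND open(b) -> large(b)]; R12 [mammal(obj2) -> signed(obj1)]. ⇒ new: large(b), signed(obj1).
[3] R5 [signed(obj1) AND locked(obj1) -> stale(b)]. ⇒ new: stale(b).
[4] R6 [stale(b) -> visible(obj1)]. ⇒ new: visible(obj1).
[5] R8 [visible(obj1) AND cold(obj2) -> valid(obj2)]. ⇒ new: valid(obj2).
[6] R14 [valid(obj2) AND swims(obj1) -> flies(b)]. ⇒ new: flies(b).
[7] R15 [flies(b) AND large(b) -> bird(obj1)]. ⇒ new: bird(obj1).
[8] R9 [bird(obj1) AND open(b) -> penguin(b)]. ⇒ new: penguin(b).
Closure: {active(obj2), approved(obj2), bird(obj1), blue(obj1), cold(obj2), flies(b), green(b), hot(obj2), large(b), locked(obj1), mammal(obj2), metal(obj1), open(b), penguin(b), ready(obj1), red(b), signed(obj1), stale(b), swims(obj1), valid(obj2), visible(obj1), wooden(obj2)} — 22 facts.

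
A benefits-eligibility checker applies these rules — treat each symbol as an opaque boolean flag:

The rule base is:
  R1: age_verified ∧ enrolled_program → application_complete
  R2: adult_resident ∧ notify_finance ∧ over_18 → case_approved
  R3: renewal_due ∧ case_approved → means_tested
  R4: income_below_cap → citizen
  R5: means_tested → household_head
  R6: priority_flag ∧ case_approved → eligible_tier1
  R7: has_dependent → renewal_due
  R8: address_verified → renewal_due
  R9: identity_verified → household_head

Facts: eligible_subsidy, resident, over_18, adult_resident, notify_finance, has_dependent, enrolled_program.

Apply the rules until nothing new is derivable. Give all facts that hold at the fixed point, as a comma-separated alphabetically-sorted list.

adult_resident, case_approved, eligible_subsidy, enrolled_program, has_dependent, household_head, means_tested, notify_finance, over_18, renewal_due, resident

[1] R2 [adult_resident ∧ notify_finance ∧ over_18 → case_approved]; R7 [has_dependent → renewal_due]. ⇒ new: case_approved, renewal_due.
[2] R3 [renewal_due ∧ case_approved → means_tested]. ⇒ new: means_tested.
[3] R5 [means_tested → household_head]. ⇒ new: household_head.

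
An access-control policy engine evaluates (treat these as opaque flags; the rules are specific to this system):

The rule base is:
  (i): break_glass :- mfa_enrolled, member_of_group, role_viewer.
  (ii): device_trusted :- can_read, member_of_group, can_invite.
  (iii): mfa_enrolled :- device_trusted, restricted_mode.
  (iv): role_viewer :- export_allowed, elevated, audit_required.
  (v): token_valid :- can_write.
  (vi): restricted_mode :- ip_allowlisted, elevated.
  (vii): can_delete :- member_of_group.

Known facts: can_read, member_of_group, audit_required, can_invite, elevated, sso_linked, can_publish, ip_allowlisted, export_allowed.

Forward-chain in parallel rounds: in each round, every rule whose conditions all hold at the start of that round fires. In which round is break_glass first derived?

3

[1] (ii) [device_trusted :- can_read, member_of_group, can_invite.]; (iv) [role_viewer :- export_allowed, elevated, audit_required.]; (vi) [restricted_mode :- ip_allowlisted, elevated.]; (vii) [can_delete :- member_of_group.]. ⇒ new: device_trusted, role_viewer, restricted_mode, can_delete.
[2] (iii) [mfa_enrolled :- device_trusted, restricted_mode.]. ⇒ new: mfa_enrolled.
[3] (i) [break_glass :- mfa_enrolled, member_of_group, role_viewer.]. ⇒ new: break_glass.
break_glass first appears in round 3.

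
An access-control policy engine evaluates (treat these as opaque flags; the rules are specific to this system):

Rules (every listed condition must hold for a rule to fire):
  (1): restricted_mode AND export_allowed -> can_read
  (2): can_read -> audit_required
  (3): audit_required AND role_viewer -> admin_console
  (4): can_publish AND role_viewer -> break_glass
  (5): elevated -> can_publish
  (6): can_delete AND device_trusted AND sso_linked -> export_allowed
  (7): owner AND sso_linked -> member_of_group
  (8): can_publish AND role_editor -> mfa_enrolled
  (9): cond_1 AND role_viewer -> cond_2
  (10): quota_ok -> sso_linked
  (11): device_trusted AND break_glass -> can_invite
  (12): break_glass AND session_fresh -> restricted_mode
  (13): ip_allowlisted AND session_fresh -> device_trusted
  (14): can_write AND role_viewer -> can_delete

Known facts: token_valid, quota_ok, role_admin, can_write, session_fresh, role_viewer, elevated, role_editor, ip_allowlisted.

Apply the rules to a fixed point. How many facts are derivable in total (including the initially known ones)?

Round 1: (5) [elevated -> can_publish]; (10) [quota_ok -> sso_linked]; (13) [ip_allowlisted AND session_fresh -> device_trusted]; (14) [can_write AND role_viewer -> can_delete]. Adds can_publish, sso_linked, device_trusted, can_delete.
Round 2: (4) [can_publish AND role_viewer -> break_glass]; (6) [can_delete AND device_trusted AND sso_linked -> export_allowed]; (8) [can_publish AND role_editor -> mfa_enrolled]. Adds break_glass, export_allowed, mfa_enrolled.
Round 3: (11) [device_trusted AND break_glass -> can_invite]; (12) [break_glass AND session_fresh -> restricted_mode]. Adds can_invite, restricted_mode.
Round 4: (1) [restricted_mode AND export_allowed -> can_read]. Adds can_read.
Round 5: (2) [can_read -> audit_required]. Adds audit_required.
Round 6: (3) [audit_required AND role_viewer -> admin_console]. Adds admin_console.
Closure: {admin_console, audit_required, break_glass, can_delete, can_invite, can_publish, can_read, can_write, device_trusted, elevated, export_allowed, ip_allowlisted, mfa_enrolled, quota_ok, restricted_mode, role_admin, role_editor, role_viewer, session_fresh, sso_linked, token_valid} — 21 facts.

21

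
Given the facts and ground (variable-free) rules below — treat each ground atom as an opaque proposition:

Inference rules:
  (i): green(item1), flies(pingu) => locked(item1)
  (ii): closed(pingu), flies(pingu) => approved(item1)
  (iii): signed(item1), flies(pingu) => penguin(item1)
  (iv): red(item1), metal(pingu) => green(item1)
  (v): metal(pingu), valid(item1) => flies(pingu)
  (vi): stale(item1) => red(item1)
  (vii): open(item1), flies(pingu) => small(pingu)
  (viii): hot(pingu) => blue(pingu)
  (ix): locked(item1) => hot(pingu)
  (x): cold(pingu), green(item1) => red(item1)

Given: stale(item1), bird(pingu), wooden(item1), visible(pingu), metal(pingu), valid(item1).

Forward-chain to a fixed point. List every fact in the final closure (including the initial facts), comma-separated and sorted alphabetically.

Round 1: (v) [metal(pingu), valid(item1) => flies(pingu)]; (vi) [stale(item1) => red(item1)]. New: flies(pingu), red(item1).
Round 2: (iv) [red(item1), metal(pingu) => green(item1)]. New: green(item1).
Round 3: (i) [green(item1), flies(pingu) => locked(item1)]. New: locked(item1).
Round 4: (ix) [locked(item1) => hot(pingu)]. New: hot(pingu).
Round 5: (viii) [hot(pingu) => blue(pingu)]. New: blue(pingu).

bird(pingu), blue(pingu), flies(pingu), green(item1), hot(pingu), locked(item1), metal(pingu), red(item1), stale(item1), valid(item1), visible(pingu), wooden(item1)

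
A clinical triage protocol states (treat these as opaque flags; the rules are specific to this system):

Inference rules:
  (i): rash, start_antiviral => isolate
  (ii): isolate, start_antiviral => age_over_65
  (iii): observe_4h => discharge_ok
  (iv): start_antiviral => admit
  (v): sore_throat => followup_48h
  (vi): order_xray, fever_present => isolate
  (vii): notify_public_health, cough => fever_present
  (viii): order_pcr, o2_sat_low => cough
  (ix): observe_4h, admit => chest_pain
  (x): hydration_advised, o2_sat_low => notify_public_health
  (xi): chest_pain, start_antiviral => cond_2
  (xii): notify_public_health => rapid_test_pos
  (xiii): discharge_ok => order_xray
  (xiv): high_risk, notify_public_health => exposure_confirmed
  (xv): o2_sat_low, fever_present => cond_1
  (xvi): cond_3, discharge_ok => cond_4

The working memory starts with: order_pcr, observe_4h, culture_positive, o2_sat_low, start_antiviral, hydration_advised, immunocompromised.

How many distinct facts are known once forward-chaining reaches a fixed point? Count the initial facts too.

Round 1: (iii) [observe_4h => discharge_ok]; (iv) [start_antiviral => admit]; (viii) [order_pcr, o2_sat_low => cough]; (x) [hydration_advised, o2_sat_low => notify_public_health]. Adds discharge_ok, admit, cough, notify_public_health.
Round 2: (vii) [notify_public_health, cough => fever_present]; (ix) [observe_4h, admit => chest_pain]; (xii) [notify_public_health => rapid_test_pos]; (xiii) [discharge_ok => order_xray]. Adds fever_present, chest_pain, rapid_test_pos, order_xray.
Round 3: (vi) [order_xray, fever_present => isolate]; (xi) [chest_pain, start_antiviral => cond_2]; (xv) [o2_sat_low, fever_present => cond_1]. Adds isolate, cond_2, cond_1.
Round 4: (ii) [isolate, start_antiviral => age_over_65]. Adds age_over_65.
Closure: {admit, age_over_65, chest_pain, cond_1, cond_2, cough, culture_positive, discharge_ok, fever_present, hydration_advised, immunocompromised, isolate, notify_public_health, o2_sat_low, observe_4h, order_pcr, order_xray, rapid_test_pos, start_antiviral} — 19 facts.

19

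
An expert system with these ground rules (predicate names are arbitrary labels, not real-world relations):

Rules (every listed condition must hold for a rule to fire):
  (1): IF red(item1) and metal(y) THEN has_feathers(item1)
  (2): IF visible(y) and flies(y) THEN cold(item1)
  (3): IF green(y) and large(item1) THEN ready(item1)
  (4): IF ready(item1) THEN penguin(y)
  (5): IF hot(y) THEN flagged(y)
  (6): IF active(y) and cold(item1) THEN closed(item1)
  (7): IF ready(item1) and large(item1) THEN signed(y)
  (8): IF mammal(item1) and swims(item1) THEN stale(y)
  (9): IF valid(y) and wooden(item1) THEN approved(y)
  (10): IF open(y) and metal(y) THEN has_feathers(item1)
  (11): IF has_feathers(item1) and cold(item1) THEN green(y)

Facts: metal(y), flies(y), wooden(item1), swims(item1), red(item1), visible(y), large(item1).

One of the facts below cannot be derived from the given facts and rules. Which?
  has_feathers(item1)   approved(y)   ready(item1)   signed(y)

[1] (1) [IF red(item1) and metal(y) THEN has_feathers(item1)]; (2) [IF visible(y) and flies(y) THEN cold(item1)]. ⇒ new: has_feathers(item1), cold(item1).
[2] (11) [IF has_feathers(item1) and cold(item1) THEN green(y)]. ⇒ new: green(y).
[3] (3) [IF green(y) and large(item1) THEN ready(item1)]. ⇒ new: ready(item1).
[4] (4) [IF ready(item1) THEN penguin(y)]; (7) [IF ready(item1) and large(item1) THEN signed(y)]. ⇒ new: penguin(y), signed(y).
Derived: has_feathers(item1) (round 1), ready(item1) (round 3), signed(y) (round 4). approved(y) never appears in any round.

approved(y)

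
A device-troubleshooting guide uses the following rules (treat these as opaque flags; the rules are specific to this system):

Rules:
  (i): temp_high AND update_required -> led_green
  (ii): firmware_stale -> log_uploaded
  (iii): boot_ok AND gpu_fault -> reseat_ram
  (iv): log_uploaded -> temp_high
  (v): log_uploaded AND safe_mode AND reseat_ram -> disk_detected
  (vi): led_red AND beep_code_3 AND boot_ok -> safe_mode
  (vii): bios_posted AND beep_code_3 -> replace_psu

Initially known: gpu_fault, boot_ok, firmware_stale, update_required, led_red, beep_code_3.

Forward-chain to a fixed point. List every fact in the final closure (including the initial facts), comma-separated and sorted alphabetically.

Round 1 fires (ii), (iii), (vi), giving log_uploaded, reseat_ram, safe_mode.
Round 2 fires (iv), (v), giving temp_high, disk_detected.
Round 3 fires (i), giving led_green.

beep_code_3, boot_ok, disk_detected, firmware_stale, gpu_fault, led_green, led_red, log_uploaded, reseat_ram, safe_mode, temp_high, update_required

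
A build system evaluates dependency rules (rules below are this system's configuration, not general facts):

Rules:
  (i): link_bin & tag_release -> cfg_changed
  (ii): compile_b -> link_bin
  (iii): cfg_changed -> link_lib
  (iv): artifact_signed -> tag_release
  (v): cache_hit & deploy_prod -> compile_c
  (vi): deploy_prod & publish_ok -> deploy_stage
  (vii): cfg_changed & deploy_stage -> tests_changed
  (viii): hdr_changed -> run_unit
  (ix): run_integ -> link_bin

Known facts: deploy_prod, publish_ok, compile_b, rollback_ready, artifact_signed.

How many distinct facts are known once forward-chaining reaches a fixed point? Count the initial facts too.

Round 1: (ii) [compile_b -> link_bin]; (iv) [artifact_signed -> tag_release]; (vi) [deploy_prod & publish_ok -> deploy_stage]. New: link_bin, tag_release, deploy_stage.
Round 2: (i) [link_bin & tag_release -> cfg_changed]. New: cfg_changed.
Round 3: (iii) [cfg_changed -> link_lib]; (vii) [cfg_changed & deploy_stage -> tests_changed]. New: link_lib, tests_changed.
Closure: {artifact_signed, cfg_changed, compile_b, deploy_prod, deploy_stage, link_bin, link_lib, publish_ok, rollback_ready, tag_release, tests_changed} — 11 facts.

11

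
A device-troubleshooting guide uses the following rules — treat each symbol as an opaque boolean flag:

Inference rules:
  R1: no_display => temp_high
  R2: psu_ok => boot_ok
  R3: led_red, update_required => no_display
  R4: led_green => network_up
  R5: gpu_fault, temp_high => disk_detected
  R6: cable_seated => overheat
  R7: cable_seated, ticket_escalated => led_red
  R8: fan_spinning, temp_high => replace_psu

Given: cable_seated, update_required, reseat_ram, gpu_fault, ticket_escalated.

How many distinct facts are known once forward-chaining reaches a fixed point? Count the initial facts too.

10

Round 1 fires R6, R7, giving overheat, led_red.
Round 2 fires R3, giving no_display.
Round 3 fires R1, giving temp_high.
Round 4 fires R5, giving disk_detected.
Closure: {cable_seated, disk_detected, gpu_fault, led_red, no_display, overheat, reseat_ram, temp_high, ticket_escalated, update_required} — 10 facts.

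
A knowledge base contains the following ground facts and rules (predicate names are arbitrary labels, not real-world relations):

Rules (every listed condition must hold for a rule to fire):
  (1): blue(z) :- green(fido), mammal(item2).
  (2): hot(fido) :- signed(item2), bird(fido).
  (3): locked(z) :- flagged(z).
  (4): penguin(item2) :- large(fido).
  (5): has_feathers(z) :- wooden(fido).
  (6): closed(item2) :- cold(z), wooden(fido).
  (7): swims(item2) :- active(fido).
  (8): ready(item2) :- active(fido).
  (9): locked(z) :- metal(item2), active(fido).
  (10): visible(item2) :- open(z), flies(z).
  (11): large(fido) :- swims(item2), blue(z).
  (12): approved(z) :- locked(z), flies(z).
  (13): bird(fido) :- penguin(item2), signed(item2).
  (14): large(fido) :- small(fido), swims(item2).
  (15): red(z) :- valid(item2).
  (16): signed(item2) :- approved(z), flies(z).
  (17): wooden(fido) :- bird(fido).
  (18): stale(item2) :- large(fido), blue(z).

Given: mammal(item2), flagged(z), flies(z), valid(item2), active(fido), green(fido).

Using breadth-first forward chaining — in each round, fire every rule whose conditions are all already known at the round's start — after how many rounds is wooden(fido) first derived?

5

Round 1: (1) [blue(z) :- green(fido), mammal(item2).]; (3) [locked(z) :- flagged(z).]; (7) [swims(item2) :- active(fido).]; (8) [ready(item2) :- active(fido).]; (15) [red(z) :- valid(item2).]. New: blue(z), locked(z), swims(item2), ready(item2), red(z).
Round 2: (11) [large(fido) :- swims(item2), blue(z).]; (12) [approved(z) :- locked(z), flies(z).]. New: large(fido), approved(z).
Round 3: (4) [penguin(item2) :- large(fido).]; (16) [signed(item2) :- approved(z), flies(z).]; (18) [stale(item2) :- large(fido), blue(z).]. New: penguin(item2), signed(item2), stale(item2).
Round 4: (13) [bird(fido) :- penguin(item2), signed(item2).]. New: bird(fido).
Round 5: (2) [hot(fido) :- signed(item2), bird(fido).]; (17) [wooden(fido) :- bird(fido).]. New: hot(fido), wooden(fido).
wooden(fido) first appears in round 5.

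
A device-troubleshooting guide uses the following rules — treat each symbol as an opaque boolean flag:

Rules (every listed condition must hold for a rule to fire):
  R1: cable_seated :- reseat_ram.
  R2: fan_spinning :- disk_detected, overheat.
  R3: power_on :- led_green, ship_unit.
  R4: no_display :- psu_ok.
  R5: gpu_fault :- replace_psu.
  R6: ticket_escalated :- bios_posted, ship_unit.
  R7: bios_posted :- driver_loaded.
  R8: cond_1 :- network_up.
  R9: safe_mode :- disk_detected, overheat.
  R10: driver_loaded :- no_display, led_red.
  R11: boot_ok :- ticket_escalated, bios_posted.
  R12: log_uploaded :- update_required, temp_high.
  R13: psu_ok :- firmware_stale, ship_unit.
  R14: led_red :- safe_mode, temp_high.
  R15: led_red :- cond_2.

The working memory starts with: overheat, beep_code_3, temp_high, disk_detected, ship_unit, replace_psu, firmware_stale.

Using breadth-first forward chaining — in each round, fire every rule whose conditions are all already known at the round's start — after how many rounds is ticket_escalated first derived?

5

Round 1 fires R2, R5, R9, R13, giving fan_spinning, gpu_fault, safe_mode, psu_ok.
Round 2 fires R4, R14, giving no_display, led_red.
Round 3 fires R10, giving driver_loaded.
Round 4 fires R7, giving bios_posted.
Round 5 fires R6, giving ticket_escalated.
ticket_escalated first appears in round 5.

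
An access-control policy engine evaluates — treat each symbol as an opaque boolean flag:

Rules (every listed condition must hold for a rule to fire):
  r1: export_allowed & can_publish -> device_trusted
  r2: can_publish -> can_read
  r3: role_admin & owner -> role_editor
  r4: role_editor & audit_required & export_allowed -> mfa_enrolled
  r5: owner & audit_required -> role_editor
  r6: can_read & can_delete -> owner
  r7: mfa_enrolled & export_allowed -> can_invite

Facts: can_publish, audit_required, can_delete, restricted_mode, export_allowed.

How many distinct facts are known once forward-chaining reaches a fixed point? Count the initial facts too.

[1] r1 [export_allowed & can_publish -> device_trusted]; r2 [can_publish -> can_read]. ⇒ new: device_trusted, can_read.
[2] r6 [can_read & can_delete -> owner]. ⇒ new: owner.
[3] r5 [owner & audit_required -> role_editor]. ⇒ new: role_editor.
[4] r4 [role_editor & audit_required & export_allowed -> mfa_enrolled]. ⇒ new: mfa_enrolled.
[5] r7 [mfa_enrolled & export_allowed -> can_invite]. ⇒ new: can_invite.
Closure: {audit_required, can_delete, can_invite, can_publish, can_read, device_trusted, export_allowed, mfa_enrolled, owner, restricted_mode, role_editor} — 11 facts.

11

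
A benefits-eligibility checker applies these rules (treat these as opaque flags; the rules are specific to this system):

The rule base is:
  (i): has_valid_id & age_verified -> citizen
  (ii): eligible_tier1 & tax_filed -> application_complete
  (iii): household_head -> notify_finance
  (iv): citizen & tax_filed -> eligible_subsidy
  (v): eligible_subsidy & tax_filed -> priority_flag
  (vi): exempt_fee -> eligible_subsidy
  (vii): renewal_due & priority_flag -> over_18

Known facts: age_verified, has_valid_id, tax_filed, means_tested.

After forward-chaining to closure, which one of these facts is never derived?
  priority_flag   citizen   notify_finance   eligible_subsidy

Round 1: (i) [has_valid_id & age_verified -> citizen]. New: citizen.
Round 2: (iv) [citizen & tax_filed -> eligible_subsidy]. New: eligible_subsidy.
Round 3: (v) [eligible_subsidy & tax_filed -> priority_flag]. New: priority_flag.
Derived: priority_flag (round 3), eligible_subsidy (round 2), citizen (round 1). notify_finance never appears in any round.

notify_finance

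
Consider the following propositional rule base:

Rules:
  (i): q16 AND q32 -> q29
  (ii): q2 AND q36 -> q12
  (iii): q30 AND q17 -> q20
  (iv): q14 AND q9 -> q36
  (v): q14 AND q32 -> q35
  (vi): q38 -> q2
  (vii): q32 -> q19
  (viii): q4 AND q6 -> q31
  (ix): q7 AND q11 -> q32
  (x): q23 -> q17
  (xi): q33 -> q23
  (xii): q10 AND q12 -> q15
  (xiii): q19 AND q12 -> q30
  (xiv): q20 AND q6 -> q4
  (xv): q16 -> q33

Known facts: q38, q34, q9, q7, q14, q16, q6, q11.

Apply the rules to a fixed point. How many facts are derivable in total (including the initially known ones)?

Round 1: (iv) [q14 AND q9 -> q36]; (vi) [q38 -> q2]; (ix) [q7 AND q11 -> q32]; (xv) [q16 -> q33]. New: q36, q2, q32, q33.
Round 2: (i) [q16 AND q32 -> q29]; (ii) [q2 AND q36 -> q12]; (v) [q14 AND q32 -> q35]; (vii) [q32 -> q19]; (xi) [q33 -> q23]. New: q29, q12, q35, q19, q23.
Round 3: (x) [q23 -> q17]; (xiii) [q19 AND q12 -> q30]. New: q17, q30.
Round 4: (iii) [q30 AND q17 -> q20]. New: q20.
Round 5: (xiv) [q20 AND q6 -> q4]. New: q4.
Round 6: (viii) [q4 AND q6 -> q31]. New: q31.
Closure: {q11, q12, q14, q16, q17, q19, q2, q20, q23, q29, q30, q31, q32, q33, q34, q35, q36, q38, q4, q6, q7, q9} — 22 facts.

22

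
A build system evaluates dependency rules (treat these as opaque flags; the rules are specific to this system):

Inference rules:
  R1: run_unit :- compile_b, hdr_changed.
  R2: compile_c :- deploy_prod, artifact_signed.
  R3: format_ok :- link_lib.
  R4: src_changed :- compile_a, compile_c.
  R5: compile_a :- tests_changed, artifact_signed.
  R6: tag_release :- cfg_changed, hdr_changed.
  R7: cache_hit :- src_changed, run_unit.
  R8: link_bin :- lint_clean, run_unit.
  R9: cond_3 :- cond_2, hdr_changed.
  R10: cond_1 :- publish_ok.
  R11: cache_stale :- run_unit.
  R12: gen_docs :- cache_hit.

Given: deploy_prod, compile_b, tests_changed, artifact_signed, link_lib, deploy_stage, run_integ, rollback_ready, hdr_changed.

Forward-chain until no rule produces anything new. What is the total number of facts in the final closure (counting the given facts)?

Round 1 fires R1, R2, R3, R5, giving run_unit, compile_c, format_ok, compile_a.
Round 2 fires R4, R11, giving src_changed, cache_stale.
Round 3 fires R7, giving cache_hit.
Round 4 fires R12, giving gen_docs.
Closure: {artifact_signed, cache_hit, cache_stale, compile_a, compile_b, compile_c, deploy_prod, deploy_stage, format_ok, gen_docs, hdr_changed, link_lib, rollback_ready, run_integ, run_unit, src_changed, tests_changed} — 17 facts.

17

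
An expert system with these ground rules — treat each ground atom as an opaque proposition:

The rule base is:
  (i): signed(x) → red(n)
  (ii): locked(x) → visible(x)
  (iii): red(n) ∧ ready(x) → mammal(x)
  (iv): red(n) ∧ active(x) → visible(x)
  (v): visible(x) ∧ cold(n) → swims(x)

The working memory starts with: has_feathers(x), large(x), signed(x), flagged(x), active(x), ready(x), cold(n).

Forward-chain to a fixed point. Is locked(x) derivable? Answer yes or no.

no

Round 1 fires (i), giving red(n).
Round 2 fires (iii), (iv), giving mammal(x), visible(x).
Round 3 fires (v), giving swims(x).
Fixed point reached. No rule has locked(x) as a consequent, and it is not given.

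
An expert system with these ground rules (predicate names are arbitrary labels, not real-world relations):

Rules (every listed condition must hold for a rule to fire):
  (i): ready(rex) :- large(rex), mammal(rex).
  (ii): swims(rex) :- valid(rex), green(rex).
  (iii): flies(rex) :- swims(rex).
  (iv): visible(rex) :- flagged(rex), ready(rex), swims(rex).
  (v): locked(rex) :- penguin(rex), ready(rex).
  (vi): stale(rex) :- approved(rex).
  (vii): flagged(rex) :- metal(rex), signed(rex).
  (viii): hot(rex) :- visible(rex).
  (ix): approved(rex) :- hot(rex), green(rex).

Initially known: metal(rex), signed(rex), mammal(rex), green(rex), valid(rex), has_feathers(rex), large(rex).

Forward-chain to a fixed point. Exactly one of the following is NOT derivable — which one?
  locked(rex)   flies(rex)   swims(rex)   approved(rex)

locked(rex)

Round 1: (i) [ready(rex) :- large(rex), mammal(rex).]; (ii) [swims(rex) :- valid(rex), green(rex).]; (vii) [flagged(rex) :- metal(rex), signed(rex).]. Adds ready(rex), swims(rex), flagged(rex).
Round 2: (iii) [flies(rex) :- swims(rex).]; (iv) [visible(rex) :- flagged(rex), ready(rex), swims(rex).]. Adds flies(rex), visible(rex).
Round 3: (viii) [hot(rex) :- visible(rex).]. Adds hot(rex).
Round 4: (ix) [approved(rex) :- hot(rex), green(rex).]. Adds approved(rex).
Round 5: (vi) [stale(rex) :- approved(rex).]. Adds stale(rex).
Derived: flies(rex) (round 2), approved(rex) (round 4), swims(rex) (round 1). locked(rex) never appears in any round.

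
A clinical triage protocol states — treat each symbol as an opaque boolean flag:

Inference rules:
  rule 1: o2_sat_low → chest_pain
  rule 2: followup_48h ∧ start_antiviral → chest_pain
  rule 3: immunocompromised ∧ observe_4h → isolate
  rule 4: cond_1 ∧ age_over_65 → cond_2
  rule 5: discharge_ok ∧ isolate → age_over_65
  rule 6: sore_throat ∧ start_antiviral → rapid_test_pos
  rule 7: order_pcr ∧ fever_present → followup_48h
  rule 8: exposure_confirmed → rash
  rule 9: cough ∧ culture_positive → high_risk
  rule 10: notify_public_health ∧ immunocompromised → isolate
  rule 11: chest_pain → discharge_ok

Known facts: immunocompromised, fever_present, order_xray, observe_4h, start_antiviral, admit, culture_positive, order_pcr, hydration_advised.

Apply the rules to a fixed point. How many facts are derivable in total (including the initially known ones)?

14

Round 1: rule 3 [immunocompromised ∧ observe_4h → isolate]; rule 7 [order_pcr ∧ fever_present → followup_48h]. Adds isolate, followup_48h.
Round 2: rule 2 [followup_48h ∧ start_antiviral → chest_pain]. Adds chest_pain.
Round 3: rule 11 [chest_pain → discharge_ok]. Adds discharge_ok.
Round 4: rule 5 [discharge_ok ∧ isolate → age_over_65]. Adds age_over_65.
Closure: {admit, age_over_65, chest_pain, culture_positive, discharge_ok, fever_present, followup_48h, hydration_advised, immunocompromised, isolate, observe_4h, order_pcr, order_xray, start_antiviral} — 14 facts.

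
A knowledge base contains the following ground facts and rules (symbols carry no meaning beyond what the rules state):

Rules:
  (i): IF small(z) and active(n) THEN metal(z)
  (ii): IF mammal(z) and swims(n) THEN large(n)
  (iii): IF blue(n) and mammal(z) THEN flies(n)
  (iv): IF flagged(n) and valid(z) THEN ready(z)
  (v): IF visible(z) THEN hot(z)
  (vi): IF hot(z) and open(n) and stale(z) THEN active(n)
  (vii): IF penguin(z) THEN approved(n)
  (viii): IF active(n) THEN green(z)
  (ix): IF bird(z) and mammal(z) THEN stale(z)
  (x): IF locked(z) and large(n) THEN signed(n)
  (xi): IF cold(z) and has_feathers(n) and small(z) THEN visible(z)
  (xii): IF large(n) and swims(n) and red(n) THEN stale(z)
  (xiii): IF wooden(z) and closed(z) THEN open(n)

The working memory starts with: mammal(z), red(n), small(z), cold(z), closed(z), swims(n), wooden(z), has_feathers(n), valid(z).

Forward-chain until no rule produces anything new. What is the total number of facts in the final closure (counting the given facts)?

17

Round 1: (ii) [IF mammal(z) and swims(n) THEN large(n)]; (xi) [IF cold(z) and has_feathers(n) and small(z) THEN visible(z)]; (xiii) [IF wooden(z) and closed(z) THEN open(n)]. Adds large(n), visible(z), open(n).
Round 2: (v) [IF visible(z) THEN hot(z)]; (xii) [IF large(n) and swims(n) and red(n) THEN stale(z)]. Adds hot(z), stale(z).
Round 3: (vi) [IF hot(z) and open(n) and stale(z) THEN active(n)]. Adds active(n).
Round 4: (i) [IF small(z) and active(n) THEN metal(z)]; (viii) [IF active(n) THEN green(z)]. Adds metal(z), green(z).
Closure: {active(n), closed(z), cold(z), green(z), has_feathers(n), hot(z), large(n), mammal(z), metal(z), open(n), red(n), small(z), stale(z), swims(n), valid(z), visible(z), wooden(z)} — 17 facts.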